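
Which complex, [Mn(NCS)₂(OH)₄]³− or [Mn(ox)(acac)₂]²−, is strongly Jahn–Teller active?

[Mn(NCS)₂(OH)₄]³−

[Mn(NCS)₂(OH)₄]³−: Each isothiocyanate is −1; each hydroxide is −1; balancing the −3 overall charge requires Mn(III). Group 7 minus oxidation state 3 gives a d⁴ configuration. Hydroxide and isothiocyanate are weak-field ligands for a first-row metal, so the complex is high-spin. The t₂g³e_g¹ (high-spin) configuration has an unevenly filled e_g set; the Jahn–Teller theorem predicts a tetragonal distortion (typically axial elongation) to lift the degeneracy.
[Mn(ox)(acac)₂]²−: Ligand charges: each oxalate is −2; each acetylacetonate is −1. With an overall charge of −2 the manganese centre must be in the +2 oxidation state. Group 7 minus oxidation state 2 gives a d⁵ configuration. Acetylacetonate and oxalate are weak-field ligands for a first-row metal, so the complex is high-spin. The d⁵ configuration leaves the e_g set evenly filled (or empty) — no strong Jahn–Teller driving force.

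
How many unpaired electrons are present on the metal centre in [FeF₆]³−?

Ligand charges: each fluoride is −1. With an overall charge of −3 the iron centre must be in the +3 oxidation state.
Group 8 minus oxidation state 3 gives a d⁵ configuration.
The spin state decides the count: Fluoride is a weak-field ligand for a first-row metal, so the complex is high-spin.
An octahedral high-spin d⁵ ion is t₂g³e_g², giving 5 unpaired electrons.

5 unpaired electrons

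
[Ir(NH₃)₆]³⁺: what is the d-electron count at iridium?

Summing ligand charges against the +3 overall charge gives an oxidation state of +3 for iridium.
Group 9 minus oxidation state 3 gives a d⁶ configuration.

d⁶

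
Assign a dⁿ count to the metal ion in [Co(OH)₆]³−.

d⁶

Each hydroxide is −1; balancing the −3 overall charge requires Co(III).
Co sits in group 9, so the d-electron count is 9 − 3 = 6.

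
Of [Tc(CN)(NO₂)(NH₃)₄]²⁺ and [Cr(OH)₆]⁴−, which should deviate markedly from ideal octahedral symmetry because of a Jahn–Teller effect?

[Tc(CN)(NO₂)(NH₃)₄]²⁺: Ligand charges: each cyanide is −1; each nitro (N-bound nitrite) is −1; ammonia is neutral. With an overall charge of +2 the technetium centre must be in the +4 oxidation state. Tc sits in group 7, so the d-electron count is 7 − 4 = 3. The d³ configuration leaves the e_g set evenly filled (or empty) — no strong Jahn–Teller driving force.
[Cr(OH)₆]⁴−: Summing ligand charges against the −4 overall charge gives an oxidation state of +2 for chromium. Cr sits in group 6, so the d-electron count is 6 − 2 = 4. Hydroxide is a weak-field ligand for a first-row metal, so the complex is high-spin. The t₂g³e_g¹ (high-spin) configuration has an unevenly filled e_g set; the Jahn–Teller theorem predicts a tetragonal distortion (typically axial elongation) to lift the degeneracy.

[Cr(OH)₆]⁴−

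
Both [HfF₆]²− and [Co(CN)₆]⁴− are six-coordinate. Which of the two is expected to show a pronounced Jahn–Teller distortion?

[HfF₆]²−: Ligand charges: each fluoride is −1. With an overall charge of −2 the hafnium centre must be in the +4 oxidation state. Hafnium is a group-4 element; Hf(IV) is therefore d⁰. The d⁰ configuration leaves the e_g set evenly filled (or empty) — no strong Jahn–Teller driving force.
[Co(CN)₆]⁴−: Each cyanide is −1; balancing the −4 overall charge requires Co(II). Co sits in group 9, so the d-electron count is 9 − 2 = 7. Cyanide is a strong-field ligand (high in the spectrochemical series) for a first-row metal, so the complex is low-spin. The t₂g⁶e_g¹ (low-spin) configuration has an unevenly filled e_g set; the Jahn–Teller theorem predicts a tetragonal distortion (typically axial elongation) to lift the degeneracy.

[Co(CN)₆]⁴−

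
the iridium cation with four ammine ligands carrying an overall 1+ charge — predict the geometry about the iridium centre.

Ligand charges: ammonia is neutral. With an overall charge of +1 the iridium centre must be in the +1 oxidation state.
Group 9 minus oxidation state 1 gives a d⁸ configuration.
Coordination number: 4.
A 5d d⁸ ion has a large crystal-field splitting; square planar leaves the high-energy d_{x²−y²} orbital empty and maximises CFSE.

square planar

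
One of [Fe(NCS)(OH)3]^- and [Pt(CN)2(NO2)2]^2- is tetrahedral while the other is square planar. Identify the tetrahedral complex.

For [Fe(NCS)(OH)3]^-: Summing ligand charges against the −1 overall charge gives an oxidation state of +3 for iron. Iron is a group-8 element; Fe(III) is therefore d⁵. A high-spin d⁵ ion has zero CFSE in either geometry, so four ligands adopt the sterically favoured tetrahedral geometry. → tetrahedral.
For [Pt(CN)2(NO2)2]^2-: Each cyanide is −1; each nitro (N-bound nitrite) is −1; balancing the −2 overall charge requires Pt(II). Pt sits in group 10, so the d-electron count is 10 − 2 = 8. A 5d d⁸ ion has a large crystal-field splitting; square planar leaves the high-energy d_{x²−y²} orbital empty and maximises CFSE. → square planar.

[Fe(NCS)(OH)3]^-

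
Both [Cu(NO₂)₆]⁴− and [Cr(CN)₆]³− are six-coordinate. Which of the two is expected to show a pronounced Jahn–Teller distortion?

[Cu(NO₂)₆]⁴−

[Cu(NO₂)₆]⁴−: Ligand charges: each nitro (N-bound nitrite) is −1. With an overall charge of −4 the copper centre must be in the +2 oxidation state. Copper is a group-11 element; Cu(II) is therefore d⁹. The t₂g⁶e_g³ configuration has an unevenly filled e_g set; the Jahn–Teller theorem predicts a tetragonal distortion (typically axial elongation) to lift the degeneracy.
[Cr(CN)₆]³−: Ligand charges: each cyanide is −1. With an overall charge of −3 the chromium centre must be in the +3 oxidation state. Group 6 minus oxidation state 3 gives a d³ configuration. The d³ configuration leaves the e_g set evenly filled (or empty) — no strong Jahn–Teller driving force.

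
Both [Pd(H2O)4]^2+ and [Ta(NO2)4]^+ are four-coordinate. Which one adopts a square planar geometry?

[Pd(H2O)4]^2+

For [Pd(H2O)4]^2+: Summing ligand charges against the +2 overall charge gives an oxidation state of +2 for palladium. Group 10 minus oxidation state 2 gives a d⁸ configuration. A 4d d⁸ ion has a large crystal-field splitting; square planar leaves the high-energy d_{x²−y²} orbital empty and maximises CFSE. → square planar.
For [Ta(NO2)4]^+: Summing ligand charges against the +1 overall charge gives an oxidation state of +5 for tantalum. Group 5 minus oxidation state 5 gives a d⁰ configuration. A d⁰ ion has no crystal-field stabilisation preference between square planar and tetrahedral, so four ligands adopt the sterically favoured tetrahedral geometry. → tetrahedral.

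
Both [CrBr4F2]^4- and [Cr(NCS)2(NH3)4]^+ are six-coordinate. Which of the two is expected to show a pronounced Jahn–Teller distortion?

[CrBr4F2]^4-

[CrBr4F2]^4-: Summing ligand charges against the −4 overall charge gives an oxidation state of +2 for chromium. Chromium is a group-6 element; Cr(II) is therefore d⁴. Bromide and fluoride are weak-field ligands for a first-row metal, so the complex is high-spin. The t₂g³e_g¹ (high-spin) configuration has an unevenly filled e_g set; the Jahn–Teller theorem predicts a tetragonal distortion (typically axial elongation) to lift the degeneracy.
[Cr(NCS)2(NH3)4]^+: Ligand charges: each isothiocyanate is −1; ammonia is neutral. With an overall charge of +1 the chromium centre must be in the +3 oxidation state. Cr sits in group 6, so the d-electron count is 6 − 3 = 3. The d³ configuration leaves the e_g set evenly filled (or empty) — no strong Jahn–Teller driving force.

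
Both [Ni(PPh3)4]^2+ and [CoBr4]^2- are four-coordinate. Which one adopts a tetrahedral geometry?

For [Ni(PPh3)4]^2+: Triphenylphosphine is neutral; balancing the +2 overall charge requires Ni(II). Group 10 minus oxidation state 2 gives a d⁸ configuration. Triphenylphosphine is a strong-field ligand (high in the spectrochemical series). A 3d d⁸ ion with strong-field ligands gains enough CFSE to favour square planar over tetrahedral. → square planar.
For [CoBr4]^2-: Ligand charges: each bromide is −1. With an overall charge of −2 the cobalt centre must be in the +2 oxidation state. Co sits in group 9, so the d-electron count is 9 − 2 = 7. For a high-spin 3d d⁷ ion with weak-field ligands the small Δₜ gives little square-planar CFSE advantage, so four ligands adopt the sterically favoured tetrahedral geometry. → tetrahedral.

[CoBr4]^2-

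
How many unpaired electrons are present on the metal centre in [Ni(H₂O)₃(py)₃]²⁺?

Summing ligand charges against the +2 overall charge gives an oxidation state of +2 for nickel.
Group 10 minus oxidation state 2 gives a d⁸ configuration.
In an octahedral field the d⁸ configuration is t₂g⁶e_g² (only one arrangement possible), giving 2 unpaired electrons.

2 unpaired electrons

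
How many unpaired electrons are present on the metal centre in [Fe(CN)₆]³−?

Ligand charges: each cyanide is −1. With an overall charge of −3 the iron centre must be in the +3 oxidation state.
Group 8 minus oxidation state 3 gives a d⁵ configuration.
The spin state decides the count: Cyanide is a strong-field ligand (high in the spectrochemical series) for a first-row metal, so the complex is low-spin.
An octahedral low-spin d⁵ ion is t₂g⁵e_g⁰, giving 1 unpaired electron.

1 unpaired electron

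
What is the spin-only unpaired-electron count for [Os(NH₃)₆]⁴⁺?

2 unpaired electrons

Ammonia is neutral; balancing the +4 overall charge requires Os(IV).
Os sits in group 8, so the d-electron count is 8 − 4 = 4.
The spin state decides the count: a 5d ion has a large Δₒ and is invariably low-spin.
An octahedral low-spin d⁴ ion is t₂g⁴e_g⁰, giving 2 unpaired electrons.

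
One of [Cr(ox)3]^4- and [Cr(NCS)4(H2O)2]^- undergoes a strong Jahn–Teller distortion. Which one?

[Cr(ox)3]^4-

[Cr(ox)3]^4-: Ligand charges: each oxalate is −2. With an overall charge of −4 the chromium centre must be in the +2 oxidation state. Group 6 minus oxidation state 2 gives a d⁴ configuration. Oxalate is a weak-field ligand for a first-row metal, so the complex is high-spin. The t₂g³e_g¹ (high-spin) configuration has an unevenly filled e_g set; the Jahn–Teller theorem predicts a tetragonal distortion (typically axial elongation) to lift the degeneracy.
[Cr(NCS)4(H2O)2]^-: Each isothiocyanate is −1; water is neutral; balancing the −1 overall charge requires Cr(III). Chromium is a group-6 element; Cr(III) is therefore d³. The d³ configuration leaves the e_g set evenly filled (or empty) — no strong Jahn–Teller driving force.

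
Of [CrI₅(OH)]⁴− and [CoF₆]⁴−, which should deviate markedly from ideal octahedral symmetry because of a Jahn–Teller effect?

[CrI₅(OH)]⁴−: Summing ligand charges against the −4 overall charge gives an oxidation state of +2 for chromium. Cr sits in group 6, so the d-electron count is 6 − 2 = 4. Hydroxide and iodide are weak-field ligands for a first-row metal, so the complex is high-spin. The t₂g³e_g¹ (high-spin) configuration has an unevenly filled e_g set; the Jahn–Teller theorem predicts a tetragonal distortion (typically axial elongation) to lift the degeneracy.
[CoF₆]⁴−: Each fluoride is −1; balancing the −4 overall charge requires Co(II). Cobalt is a group-9 element; Co(II) is therefore d⁷. Fluoride is a weak-field ligand for a first-row metal, so the complex is high-spin. The d⁷ configuration leaves the e_g set evenly filled (or empty) — no strong Jahn–Teller driving force.

[CrI₅(OH)]⁴−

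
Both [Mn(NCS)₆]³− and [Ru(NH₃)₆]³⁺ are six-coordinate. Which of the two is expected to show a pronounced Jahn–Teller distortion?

[Mn(NCS)₆]³−

[Mn(NCS)₆]³−: Each isothiocyanate is −1; balancing the −3 overall charge requires Mn(III). Group 7 minus oxidation state 3 gives a d⁴ configuration. Isothiocyanate is a weak-field ligand for a first-row metal, so the complex is high-spin. The t₂g³e_g¹ (high-spin) configuration has an unevenly filled e_g set; the Jahn–Teller theorem predicts a tetragonal distortion (typically axial elongation) to lift the degeneracy.
[Ru(NH₃)₆]³⁺: Summing ligand charges against the +3 overall charge gives an oxidation state of +3 for ruthenium. Ru sits in group 8, so the d-electron count is 8 − 3 = 5. A 4d ion has a large Δₒ and is invariably low-spin. The d⁵ configuration leaves the e_g set evenly filled (or empty) — no strong Jahn–Teller driving force.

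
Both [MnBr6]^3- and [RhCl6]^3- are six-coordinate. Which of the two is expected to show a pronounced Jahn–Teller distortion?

[MnBr6]^3-: Ligand charges: each bromide is −1. With an overall charge of −3 the manganese centre must be in the +3 oxidation state. Group 7 minus oxidation state 3 gives a d⁴ configuration. Bromide is a weak-field ligand for a first-row metal, so the complex is high-spin. The t₂g³e_g¹ (high-spin) configuration has an unevenly filled e_g set; the Jahn–Teller theorem predicts a tetragonal distortion (typically axial elongation) to lift the degeneracy.
[RhCl6]^3-: Each chloride is −1; balancing the −3 overall charge requires Rh(III). Group 9 minus oxidation state 3 gives a d⁶ configuration. A 4d ion has a large Δₒ and is invariably low-spin. The d⁶ configuration leaves the e_g set evenly filled (or empty) — no strong Jahn–Teller driving force.

[MnBr6]^3-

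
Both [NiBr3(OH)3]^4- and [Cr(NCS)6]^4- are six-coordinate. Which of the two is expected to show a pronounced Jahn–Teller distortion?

[NiBr3(OH)3]^4-: Each bromide is −1; each hydroxide is −1; balancing the −4 overall charge requires Ni(II). Nickel is a group-10 element; Ni(II) is therefore d⁸. The d⁸ configuration leaves the e_g set evenly filled (or empty) — no strong Jahn–Teller driving force.
[Cr(NCS)6]^4-: Summing ligand charges against the −4 overall charge gives an oxidation state of +2 for chromium. Group 6 minus oxidation state 2 gives a d⁴ configuration. Isothiocyanate is a weak-field ligand for a first-row metal, so the complex is high-spin. The t₂g³e_g¹ (high-spin) configuration has an unevenly filled e_g set; the Jahn–Teller theorem predicts a tetragonal distortion (typically axial elongation) to lift the degeneracy.

[Cr(NCS)6]^4-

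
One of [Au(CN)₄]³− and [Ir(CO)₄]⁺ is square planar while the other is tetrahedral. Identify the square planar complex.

For [Au(CN)₄]³−: Each cyanide is −1; balancing the −3 overall charge requires Au(I). Gold is a group-11 element; Au(I) is therefore d¹⁰. A d¹⁰ ion has no crystal-field stabilisation preference between square planar and tetrahedral, so four ligands adopt the sterically favoured tetrahedral geometry. → tetrahedral.
For [Ir(CO)₄]⁺: Carbonyl is neutral; balancing the +1 overall charge requires Ir(I). Group 9 minus oxidation state 1 gives a d⁸ configuration. A 5d d⁸ ion has a large crystal-field splitting; square planar leaves the high-energy d_{x²−y²} orbital empty and maximises CFSE. → square planar.

[Ir(CO)₄]⁺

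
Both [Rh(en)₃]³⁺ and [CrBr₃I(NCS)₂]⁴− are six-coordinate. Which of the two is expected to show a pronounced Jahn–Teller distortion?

[Rh(en)₃]³⁺: Summing ligand charges against the +3 overall charge gives an oxidation state of +3 for rhodium. Rh sits in group 9, so the d-electron count is 9 − 3 = 6. A 4d ion has a large Δₒ and is invariably low-spin. The d⁶ configuration leaves the e_g set evenly filled (or empty) — no strong Jahn–Teller driving force.
[CrBr₃I(NCS)₂]⁴−: Each bromide is −1; each iodide is −1; each isothiocyanate is −1; balancing the −4 overall charge requires Cr(II). Cr sits in group 6, so the d-electron count is 6 − 2 = 4. Bromide, iodide, and isothiocyanate are weak-field ligands for a first-row metal, so the complex is high-spin. The t₂g³e_g¹ (high-spin) configuration has an unevenly filled e_g set; the Jahn–Teller theorem predicts a tetragonal distortion (typically axial elongation) to lift the degeneracy.

[CrBr₃I(NCS)₂]⁴−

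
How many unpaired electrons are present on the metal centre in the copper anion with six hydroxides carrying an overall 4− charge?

Ligand charges: each hydroxide is −1. With an overall charge of −4 the copper centre must be in the +2 oxidation state.
Copper is a group-11 element; Cu(II) is therefore d⁹.
In an octahedral field the d⁹ configuration is t₂g⁶e_g³ (only one arrangement possible), giving 1 unpaired electron.

1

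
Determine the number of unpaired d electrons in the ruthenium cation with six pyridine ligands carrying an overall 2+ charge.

Ligand charges: pyridine is neutral. With an overall charge of +2 the ruthenium centre must be in the +2 oxidation state.
Ruthenium is a group-8 element; Ru(II) is therefore d⁶.
The spin state decides the count: a 4d ion has a large Δₒ and is invariably low-spin.
An octahedral low-spin d⁶ ion is t₂g⁶e_g⁰, giving 0 unpaired electrons.

0 unpaired electrons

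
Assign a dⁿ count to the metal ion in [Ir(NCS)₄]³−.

d⁸

Ligand charges: each isothiocyanate is −1. With an overall charge of −3 the iridium centre must be in the +1 oxidation state.
Iridium is a group-9 element; Ir(I) is therefore d⁸.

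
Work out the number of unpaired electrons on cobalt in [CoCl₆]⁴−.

Each chloride is −1; balancing the −4 overall charge requires Co(II).
Cobalt is a group-9 element; Co(II) is therefore d⁷.
The spin state decides the count: Chloride is a weak-field ligand for a first-row metal, so the complex is high-spin.
An octahedral high-spin d⁷ ion is t₂g⁵e_g², giving 3 unpaired electrons.

3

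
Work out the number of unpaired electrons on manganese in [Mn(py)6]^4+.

Pyridine is neutral; balancing the +4 overall charge requires Mn(IV).
Manganese is a group-7 element; Mn(IV) is therefore d³.
In an octahedral field the d³ configuration is t₂g³e_g⁰ (only one arrangement possible), giving 3 unpaired electrons.

3 unpaired electrons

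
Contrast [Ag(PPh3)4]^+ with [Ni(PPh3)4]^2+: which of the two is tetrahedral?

For [Ag(PPh3)4]^+: Summing ligand charges against the +1 overall charge gives an oxidation state of +1 for silver. Group 11 minus oxidation state 1 gives a d¹⁰ configuration. A d¹⁰ ion has no crystal-field stabilisation preference between square planar and tetrahedral, so four ligands adopt the sterically favoured tetrahedral geometry. → tetrahedral.
For [Ni(PPh3)4]^2+: Triphenylphosphine is neutral; balancing the +2 overall charge requires Ni(II). Nickel is a group-10 element; Ni(II) is therefore d⁸. Triphenylphosphine is a strong-field ligand (high in the spectrochemical series). A 3d d⁸ ion with strong-field ligands gains enough CFSE to favour square planar over tetrahedral. → square planar.

[Ag(PPh3)4]^+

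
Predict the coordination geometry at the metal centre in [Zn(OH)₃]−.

trigonal planar

Summing ligand charges against the −1 overall charge gives an oxidation state of +2 for zinc.
Group 12 minus oxidation state 2 gives a d¹⁰ configuration.
With 3 monodentate ligands the coordination number is 3.
Three ligands around a d¹⁰ centre minimise repulsion in a trigonal-planar arrangement.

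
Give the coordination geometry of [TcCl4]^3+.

Summing ligand charges against the +3 overall charge gives an oxidation state of +7 for technetium.
Technetium is a group-7 element; Tc(VII) is therefore d⁰.
Coordination number: 4.
A d⁰ ion has no crystal-field stabilisation preference between square planar and tetrahedral, so four ligands adopt the sterically favoured tetrahedral geometry.

tetrahedral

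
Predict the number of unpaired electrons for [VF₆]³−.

Summing ligand charges against the −3 overall charge gives an oxidation state of +3 for vanadium.
V sits in group 5, so the d-electron count is 5 − 3 = 2.
In an octahedral field the d² configuration is t₂g²e_g⁰ (only one arrangement possible), giving 2 unpaired electrons.

2 unpaired electrons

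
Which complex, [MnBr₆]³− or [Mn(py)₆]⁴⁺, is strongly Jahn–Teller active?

[MnBr₆]³−

[MnBr₆]³−: Each bromide is −1; balancing the −3 overall charge requires Mn(III). Group 7 minus oxidation state 3 gives a d⁴ configuration. Bromide is a weak-field ligand for a first-row metal, so the complex is high-spin. The t₂g³e_g¹ (high-spin) configuration has an unevenly filled e_g set; the Jahn–Teller theorem predicts a tetragonal distortion (typically axial elongation) to lift the degeneracy.
[Mn(py)₆]⁴⁺: Pyridine is neutral; balancing the +4 overall charge requires Mn(IV). Mn sits in group 7, so the d-electron count is 7 − 4 = 3. The d³ configuration leaves the e_g set evenly filled (or empty) — no strong Jahn–Teller driving force.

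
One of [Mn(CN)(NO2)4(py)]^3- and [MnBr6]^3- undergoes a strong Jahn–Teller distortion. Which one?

[MnBr6]^3-

[Mn(CN)(NO2)4(py)]^3-: Each cyanide is −1; each nitro (N-bound nitrite) is −1; pyridine is neutral; balancing the −3 overall charge requires Mn(II). Manganese is a group-7 element; Mn(II) is therefore d⁵. Cyanide and nitro (N-bound nitrite) are strong-field ligands (high in the spectrochemical series) for a first-row metal, so the complex is low-spin. The d⁵ configuration leaves the e_g set evenly filled (or empty) — no strong Jahn–Teller driving force.
[MnBr6]^3-: Ligand charges: each bromide is −1. With an overall charge of −3 the manganese centre must be in the +3 oxidation state. Mn sits in group 7, so the d-electron count is 7 − 3 = 4. Bromide is a weak-field ligand for a first-row metal, so the complex is high-spin. The t₂g³e_g¹ (high-spin) configuration has an unevenly filled e_g set; the Jahn–Teller theorem predicts a tetragonal distortion (typically axial elongation) to lift the degeneracy.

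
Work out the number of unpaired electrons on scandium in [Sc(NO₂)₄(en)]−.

Ligand charges: each nitro (N-bound nitrite) is −1; ethylenediamine is neutral. With an overall charge of −1 the scandium centre must be in the +3 oxidation state.
Scandium is a group-3 element; Sc(III) is therefore d⁰.
Counting donor atoms: 4×nitro (N-bound nitrite) (monodentate) → 4 donors; 1×ethylenediamine (bidentate) → 2 donors. Coordination number = 6.
In an octahedral field the d⁰ configuration is t₂g⁰e_g⁰, giving 0 unpaired electrons.

0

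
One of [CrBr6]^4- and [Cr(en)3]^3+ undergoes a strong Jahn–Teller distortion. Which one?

[CrBr6]^4-

[CrBr6]^4-: Ligand charges: each bromide is −1. With an overall charge of −4 the chromium centre must be in the +2 oxidation state. Cr sits in group 6, so the d-electron count is 6 − 2 = 4. Bromide is a weak-field ligand for a first-row metal, so the complex is high-spin. The t₂g³e_g¹ (high-spin) configuration has an unevenly filled e_g set; the Jahn–Teller theorem predicts a tetragonal distortion (typically axial elongation) to lift the degeneracy.
[Cr(en)3]^3+: Ligand charges: ethylenediamine is neutral. With an overall charge of +3 the chromium centre must be in the +3 oxidation state. Chromium is a group-6 element; Cr(III) is therefore d³. The d³ configuration leaves the e_g set evenly filled (or empty) — no strong Jahn–Teller driving force.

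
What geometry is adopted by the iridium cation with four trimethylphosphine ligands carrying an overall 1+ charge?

Trimethylphosphine is neutral; balancing the +1 overall charge requires Ir(I).
Ir sits in group 9, so the d-electron count is 9 − 1 = 8.
With 4 monodentate ligands the coordination number is 4.
A 5d d⁸ ion has a large crystal-field splitting; square planar leaves the high-energy d_{x²−y²} orbital empty and maximises CFSE.

square planar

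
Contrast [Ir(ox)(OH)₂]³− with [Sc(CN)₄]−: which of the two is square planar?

[Ir(ox)(OH)₂]³−

For [Ir(ox)(OH)₂]³−: Ligand charges: each oxalate is −2; each hydroxide is −1. With an overall charge of −3 the iridium centre must be in the +1 oxidation state. Iridium is a group-9 element; Ir(I) is therefore d⁸. A 5d d⁸ ion has a large crystal-field splitting; square planar leaves the high-energy d_{x²−y²} orbital empty and maximises CFSE. → square planar.
For [Sc(CN)₄]−: Summing ligand charges against the −1 overall charge gives an oxidation state of +3 for scandium. Sc sits in group 3, so the d-electron count is 3 − 3 = 0. A d⁰ ion has no crystal-field stabilisation preference between square planar and tetrahedral, so four ligands adopt the sterically favoured tetrahedral geometry. → tetrahedral.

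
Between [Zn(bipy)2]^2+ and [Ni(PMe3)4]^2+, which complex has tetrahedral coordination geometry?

For [Zn(bipy)2]^2+: 2,2′-bipyridine is neutral; balancing the +2 overall charge requires Zn(II). Zn sits in group 12, so the d-electron count is 12 − 2 = 10. A d¹⁰ ion has no crystal-field stabilisation preference between square planar and tetrahedral, so four ligands adopt the sterically favoured tetrahedral geometry. → tetrahedral.
For [Ni(PMe3)4]^2+: Trimethylphosphine is neutral; balancing the +2 overall charge requires Ni(II). Group 10 minus oxidation state 2 gives a d⁸ configuration. Trimethylphosphine is a strong-field ligand (high in the spectrochemical series). A 3d d⁸ ion with strong-field ligands gains enough CFSE to favour square planar over tetrahedral. → square planar.

[Zn(bipy)2]^2+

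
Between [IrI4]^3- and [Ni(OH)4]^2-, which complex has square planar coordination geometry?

For [IrI4]^3-: Summing ligand charges against the −3 overall charge gives an oxidation state of +1 for iridium. Group 9 minus oxidation state 1 gives a d⁸ configuration. A 5d d⁸ ion has a large crystal-field splitting; square planar leaves the high-energy d_{x²−y²} orbital empty and maximises CFSE. → square planar.
For [Ni(OH)4]^2-: Summing ligand charges against the −2 overall charge gives an oxidation state of +2 for nickel. Ni sits in group 10, so the d-electron count is 10 − 2 = 8. Hydroxide is a weak-field ligand. With weak-field ligands the CFSE gain from square planar is small, so a 3d d⁸ ion takes the sterically preferred tetrahedral geometry. → tetrahedral.

[IrI4]^3-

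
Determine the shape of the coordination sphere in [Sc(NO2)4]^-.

Summing ligand charges against the −1 overall charge gives an oxidation state of +3 for scandium.
Group 3 minus oxidation state 3 gives a d⁰ configuration.
With 4 monodentate ligands the coordination number is 4.
A d⁰ ion has no crystal-field stabilisation preference between square planar and tetrahedral, so four ligands adopt the sterically favoured tetrahedral geometry.

tetrahedral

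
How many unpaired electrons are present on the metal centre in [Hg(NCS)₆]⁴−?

Each isothiocyanate is −1; balancing the −4 overall charge requires Hg(II).
Hg sits in group 12, so the d-electron count is 12 − 2 = 10.
In an octahedral field the d¹⁰ configuration is t₂g⁶e_g⁴, giving 0 unpaired electrons.

0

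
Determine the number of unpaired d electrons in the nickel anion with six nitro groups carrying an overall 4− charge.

Ligand charges: each nitro (N-bound nitrite) is −1. With an overall charge of −4 the nickel centre must be in the +2 oxidation state.
Ni sits in group 10, so the d-electron count is 10 − 2 = 8.
In an octahedral field the d⁸ configuration is t₂g⁶e_g² (only one arrangement possible), giving 2 unpaired electrons.

2 unpaired electrons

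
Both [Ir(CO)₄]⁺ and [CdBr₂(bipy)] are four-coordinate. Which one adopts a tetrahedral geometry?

[CdBr₂(bipy)]

For [Ir(CO)₄]⁺: Summing ligand charges against the +1 overall charge gives an oxidation state of +1 for iridium. Ir sits in group 9, so the d-electron count is 9 − 1 = 8. A 5d d⁸ ion has a large crystal-field splitting; square planar leaves the high-energy d_{x²−y²} orbital empty and maximises CFSE. → square planar.
For [CdBr₂(bipy)]: Ligand charges: each bromide is −1; 2,2′-bipyridine is neutral. With an overall charge of 0 the cadmium centre must be in the +2 oxidation state. Cd sits in group 12, so the d-electron count is 12 − 2 = 10. A d¹⁰ ion has no crystal-field stabilisation preference between square planar and tetrahedral, so four ligands adopt the sterically favoured tetrahedral geometry. → tetrahedral.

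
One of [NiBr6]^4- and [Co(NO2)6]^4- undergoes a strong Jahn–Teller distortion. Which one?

[NiBr6]^4-: Summing ligand charges against the −4 overall charge gives an oxidation state of +2 for nickel. Ni sits in group 10, so the d-electron count is 10 − 2 = 8. The d⁸ configuration leaves the e_g set evenly filled (or empty) — no strong Jahn–Teller driving force.
[Co(NO2)6]^4-: Each nitro (N-bound nitrite) is −1; balancing the −4 overall charge requires Co(II). Cobalt is a group-9 element; Co(II) is therefore d⁷. Nitro (N-bound nitrite) is a strong-field ligand (high in the spectrochemical series) for a first-row metal, so the complex is low-spin. The t₂g⁶e_g¹ (low-spin) configuration has an unevenly filled e_g set; the Jahn–Teller theorem predicts a tetragonal distortion (typically axial elongation) to lift the degeneracy.

[Co(NO2)6]^4-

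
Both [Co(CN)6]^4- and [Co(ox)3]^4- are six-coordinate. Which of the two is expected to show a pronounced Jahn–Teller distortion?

[Co(CN)6]^4-: Ligand charges: each cyanide is −1. With an overall charge of −4 the cobalt centre must be in the +2 oxidation state. Co sits in group 9, so the d-electron count is 9 − 2 = 7. Cyanide is a strong-field ligand (high in the spectrochemical series) for a first-row metal, so the complex is low-spin. The t₂g⁶e_g¹ (low-spin) configuration has an unevenly filled e_g set; the Jahn–Teller theorem predicts a tetragonal distortion (typically axial elongation) to lift the degeneracy.
[Co(ox)3]^4-: Summing ligand charges against the −4 overall charge gives an oxidation state of +2 for cobalt. Group 9 minus oxidation state 2 gives a d⁷ configuration. Oxalate is a weak-field ligand for a first-row metal, so the complex is high-spin. The d⁷ configuration leaves the e_g set evenly filled (or empty) — no strong Jahn–Teller driving force.

[Co(CN)6]^4-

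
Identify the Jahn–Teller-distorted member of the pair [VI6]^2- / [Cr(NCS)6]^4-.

[Cr(NCS)6]^4-

[VI6]^2-: Ligand charges: each iodide is −1. With an overall charge of −2 the vanadium centre must be in the +4 oxidation state. Vanadium is a group-5 element; V(IV) is therefore d¹. The d¹ configuration leaves the e_g set evenly filled (or empty) — no strong Jahn–Teller driving force.
[Cr(NCS)6]^4-: Ligand charges: each isothiocyanate is −1. With an overall charge of −4 the chromium centre must be in the +2 oxidation state. Group 6 minus oxidation state 2 gives a d⁴ configuration. Isothiocyanate is a weak-field ligand for a first-row metal, so the complex is high-spin. The t₂g³e_g¹ (high-spin) configuration has an unevenly filled e_g set; the Jahn–Teller theorem predicts a tetragonal distortion (typically axial elongation) to lift the degeneracy.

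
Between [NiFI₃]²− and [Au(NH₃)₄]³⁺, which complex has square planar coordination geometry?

For [NiFI₃]²−: Each fluoride is −1; each iodide is −1; balancing the −2 overall charge requires Ni(II). Nickel is a group-10 element; Ni(II) is therefore d⁸. Fluoride and iodide are weak-field ligands. With weak-field ligands the CFSE gain from square planar is small, so a 3d d⁸ ion takes the sterically preferred tetrahedral geometry. → tetrahedral.
For [Au(NH₃)₄]³⁺: Ligand charges: ammonia is neutral. With an overall charge of +3 the gold centre must be in the +3 oxidation state. Au sits in group 11, so the d-electron count is 11 − 3 = 8. A 5d d⁸ ion has a large crystal-field splitting; square planar leaves the high-energy d_{x²−y²} orbital empty and maximises CFSE. → square planar.

[Au(NH₃)₄]³⁺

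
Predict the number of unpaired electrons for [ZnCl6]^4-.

0

Each chloride is −1; balancing the −4 overall charge requires Zn(II).
Zinc is a group-12 element; Zn(II) is therefore d¹⁰.
In an octahedral field the d¹⁰ configuration is t₂g⁶e_g⁴, giving 0 unpaired electrons.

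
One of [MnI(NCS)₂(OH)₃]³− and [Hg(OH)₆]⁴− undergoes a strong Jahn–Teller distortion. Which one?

[MnI(NCS)₂(OH)₃]³−

[MnI(NCS)₂(OH)₃]³−: Ligand charges: each iodide is −1; each isothiocyanate is −1; each hydroxide is −1. With an overall charge of −3 the manganese centre must be in the +3 oxidation state. Mn sits in group 7, so the d-electron count is 7 − 3 = 4. Hydroxide, iodide, and isothiocyanate are weak-field ligands for a first-row metal, so the complex is high-spin. The t₂g³e_g¹ (high-spin) configuration has an unevenly filled e_g set; the Jahn–Teller theorem predicts a tetragonal distortion (typically axial elongation) to lift the degeneracy.
[Hg(OH)₆]⁴−: Each hydroxide is −1; balancing the −4 overall charge requires Hg(II). Hg sits in group 12, so the d-electron count is 12 − 2 = 10. The d¹⁰ configuration leaves the e_g set evenly filled (or empty) — no strong Jahn–Teller driving force.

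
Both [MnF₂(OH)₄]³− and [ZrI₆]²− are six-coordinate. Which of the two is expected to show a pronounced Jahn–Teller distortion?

[MnF₂(OH)₄]³−: Ligand charges: each fluoride is −1; each hydroxide is −1. With an overall charge of −3 the manganese centre must be in the +3 oxidation state. Mn sits in group 7, so the d-electron count is 7 − 3 = 4. Fluoride and hydroxide are weak-field ligands for a first-row metal, so the complex is high-spin. The t₂g³e_g¹ (high-spin) configuration has an unevenly filled e_g set; the Jahn–Teller theorem predicts a tetragonal distortion (typically axial elongation) to lift the degeneracy.
[ZrI₆]²−: Ligand charges: each iodide is −1. With an overall charge of −2 the zirconium centre must be in the +4 oxidation state. Group 4 minus oxidation state 4 gives a d⁰ configuration. The d⁰ configuration leaves the e_g set evenly filled (or empty) — no strong Jahn–Teller driving force.

[MnF₂(OH)₄]³−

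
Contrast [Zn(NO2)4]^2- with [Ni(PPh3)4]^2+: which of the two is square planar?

For [Zn(NO2)4]^2-: Summing ligand charges against the −2 overall charge gives an oxidation state of +2 for zinc. Group 12 minus oxidation state 2 gives a d¹⁰ configuration. A d¹⁰ ion has no crystal-field stabilisation preference between square planar and tetrahedral, so four ligands adopt the sterically favoured tetrahedral geometry. → tetrahedral.
For [Ni(PPh3)4]^2+: Summing ligand charges against the +2 overall charge gives an oxidation state of +2 for nickel. Group 10 minus oxidation state 2 gives a d⁸ configuration. Triphenylphosphine is a strong-field ligand (high in the spectrochemical series). A 3d d⁸ ion with strong-field ligands gains enough CFSE to favour square planar over tetrahedral. → square planar.

[Ni(PPh3)4]^2+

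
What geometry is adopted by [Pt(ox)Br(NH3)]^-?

Each oxalate is −2; each bromide is −1; ammonia is neutral; balancing the −1 overall charge requires Pt(II).
Group 10 minus oxidation state 2 gives a d⁸ configuration.
Counting donor atoms: 1×oxalate (bidentate) → 2 donors; 1×bromide (monodentate) → 1 donor; 1×ammonia (monodentate) → 1 donor. Coordination number = 4.
A 5d d⁸ ion has a large crystal-field splitting; square planar leaves the high-energy d_{x²−y²} orbital empty and maximises CFSE.

square planar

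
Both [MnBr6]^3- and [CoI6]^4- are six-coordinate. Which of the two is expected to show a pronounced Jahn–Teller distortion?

[MnBr6]^3-: Each bromide is −1; balancing the −3 overall charge requires Mn(III). Mn sits in group 7, so the d-electron count is 7 − 3 = 4. Bromide is a weak-field ligand for a first-row metal, so the complex is high-spin. The t₂g³e_g¹ (high-spin) configuration has an unevenly filled e_g set; the Jahn–Teller theorem predicts a tetragonal distortion (typically axial elongation) to lift the degeneracy.
[CoI6]^4-: Summing ligand charges against the −4 overall charge gives an oxidation state of +2 for cobalt. Group 9 minus oxidation state 2 gives a d⁷ configuration. Iodide is a weak-field ligand for a first-row metal, so the complex is high-spin. The d⁷ configuration leaves the e_g set evenly filled (or empty) — no strong Jahn–Teller driving force.

[MnBr6]^3-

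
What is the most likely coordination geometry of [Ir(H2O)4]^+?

Water is neutral; balancing the +1 overall charge requires Ir(I).
Ir sits in group 9, so the d-electron count is 9 − 1 = 8.
With 4 monodentate ligands the coordination number is 4.
A 5d d⁸ ion has a large crystal-field splitting; square planar leaves the high-energy d_{x²−y²} orbital empty and maximises CFSE.

square planar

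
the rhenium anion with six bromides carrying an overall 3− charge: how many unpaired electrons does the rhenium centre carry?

Summing ligand charges against the −3 overall charge gives an oxidation state of +3 for rhenium.
Re sits in group 7, so the d-electron count is 7 − 3 = 4.
The spin state decides the count: a 5d ion has a large Δₒ and is invariably low-spin.
An octahedral low-spin d⁴ ion is t₂g⁴e_g⁰, giving 2 unpaired electrons.

2 unpaired electrons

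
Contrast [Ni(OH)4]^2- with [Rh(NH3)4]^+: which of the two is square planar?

[Rh(NH3)4]^+

For [Ni(OH)4]^2-: Summing ligand charges against the −2 overall charge gives an oxidation state of +2 for nickel. Group 10 minus oxidation state 2 gives a d⁸ configuration. Hydroxide is a weak-field ligand. With weak-field ligands the CFSE gain from square planar is small, so a 3d d⁸ ion takes the sterically preferred tetrahedral geometry. → tetrahedral.
For [Rh(NH3)4]^+: Summing ligand charges against the +1 overall charge gives an oxidation state of +1 for rhodium. Group 9 minus oxidation state 1 gives a d⁸ configuration. A 4d d⁸ ion has a large crystal-field splitting; square planar leaves the high-energy d_{x²−y²} orbital empty and maximises CFSE. → square planar.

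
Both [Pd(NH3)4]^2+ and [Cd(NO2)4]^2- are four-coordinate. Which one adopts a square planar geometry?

For [Pd(NH3)4]^2+: Ligand charges: ammonia is neutral. With an overall charge of +2 the palladium centre must be in the +2 oxidation state. Pd sits in group 10, so the d-electron count is 10 − 2 = 8. A 4d d⁸ ion has a large crystal-field splitting; square planar leaves the high-energy d_{x²−y²} orbital empty and maximises CFSE. → square planar.
For [Cd(NO2)4]^2-: Summing ligand charges against the −2 overall charge gives an oxidation state of +2 for cadmium. Group 12 minus oxidation state 2 gives a d¹⁰ configuration. A d¹⁰ ion has no crystal-field stabilisation preference between square planar and tetrahedral, so four ligands adopt the sterically favoured tetrahedral geometry. → tetrahedral.

[Pd(NH3)4]^2+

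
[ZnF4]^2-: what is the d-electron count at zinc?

d¹⁰

Summing ligand charges against the −2 overall charge gives an oxidation state of +2 for zinc.
Zinc is a group-12 element; Zn(II) is therefore d¹⁰.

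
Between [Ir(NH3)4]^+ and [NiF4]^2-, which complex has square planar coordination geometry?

For [Ir(NH3)4]^+: Ligand charges: ammonia is neutral. With an overall charge of +1 the iridium centre must be in the +1 oxidation state. Group 9 minus oxidation state 1 gives a d⁸ configuration. A 5d d⁸ ion has a large crystal-field splitting; square planar leaves the high-energy d_{x²−y²} orbital empty and maximises CFSE. → square planar.
For [NiF4]^2-: Each fluoride is −1; balancing the −2 overall charge requires Ni(II). Ni sits in group 10, so the d-electron count is 10 − 2 = 8. Fluoride is a weak-field ligand. With weak-field ligands the CFSE gain from square planar is small, so a 3d d⁸ ion takes the sterically preferred tetrahedral geometry. → tetrahedral.

[Ir(NH3)4]^+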